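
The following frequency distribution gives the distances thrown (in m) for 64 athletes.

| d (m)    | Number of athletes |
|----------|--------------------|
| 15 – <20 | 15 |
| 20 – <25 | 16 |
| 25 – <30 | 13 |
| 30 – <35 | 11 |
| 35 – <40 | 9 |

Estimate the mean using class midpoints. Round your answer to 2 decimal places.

26.17

Midpoints: 17.5, 22.5, 27.5, 32.5, 37.5
Σfm = 15×17.5 + 16×22.5 + 13×27.5 + 11×32.5 + 9×37.5 = 1675
n = Σf = 64
Mean = 1675 / 64 = 26.1719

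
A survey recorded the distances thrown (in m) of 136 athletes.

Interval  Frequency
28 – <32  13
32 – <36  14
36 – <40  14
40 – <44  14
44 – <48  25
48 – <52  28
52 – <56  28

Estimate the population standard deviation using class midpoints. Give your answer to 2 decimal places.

7.85

Midpoints: 30, 34, 38, 42, 46, 50, 54
n = 136, Σfm = 6048, mean = 44.4706
Σfm² = 277344
Σf(m − x̄)² = Σfm² − (Σfm)²/n = 277344 − 6048²/136 = 8385.8824
Population variance = 8385.8824 / 136 = 61.6609
Standard deviation = √61.6609 = 7.8524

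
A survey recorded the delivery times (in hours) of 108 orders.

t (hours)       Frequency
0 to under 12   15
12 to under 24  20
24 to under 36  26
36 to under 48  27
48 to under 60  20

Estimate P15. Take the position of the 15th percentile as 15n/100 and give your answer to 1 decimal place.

Cumulative frequencies: 15, 35, 61, 88, 108
n = 108; position = 15n/100 = 16.2.
This falls in the class 12 to under 24: L = 12, F = 15, f = 20, h = 12.
15th percentile ≈ 12 + ((16.2 − 15) / 20) × 12 = 12.7200

12.7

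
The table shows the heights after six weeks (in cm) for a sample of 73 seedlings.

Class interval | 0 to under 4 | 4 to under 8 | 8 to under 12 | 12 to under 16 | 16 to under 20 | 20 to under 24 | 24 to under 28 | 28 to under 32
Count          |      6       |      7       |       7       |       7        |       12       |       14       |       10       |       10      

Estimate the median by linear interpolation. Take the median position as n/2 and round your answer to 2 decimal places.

Cumulative frequencies: 6, 13, 20, 27, 39, 53, 63, 73
n = 73; position = n/2 = 36.5.
This falls in the class 16 to under 20: L = 16, F = 27, f = 12, h = 4.
Median ≈ 16 + ((36.5 − 27) / 12) × 4 = 19.1667

19.17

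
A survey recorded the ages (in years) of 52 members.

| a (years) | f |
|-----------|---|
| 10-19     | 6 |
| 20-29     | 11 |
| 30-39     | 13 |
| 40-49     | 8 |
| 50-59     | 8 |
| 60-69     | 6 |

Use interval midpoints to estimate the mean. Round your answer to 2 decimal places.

38.15

Midpoints: 14.5, 24.5, 34.5, 44.5, 54.5, 64.5
Σfm = 6×14.5 + 11×24.5 + 13×34.5 + 8×44.5 + 8×54.5 + 6×64.5 = 1984
n = Σf = 52
Mean = 1984 / 52 = 38.1538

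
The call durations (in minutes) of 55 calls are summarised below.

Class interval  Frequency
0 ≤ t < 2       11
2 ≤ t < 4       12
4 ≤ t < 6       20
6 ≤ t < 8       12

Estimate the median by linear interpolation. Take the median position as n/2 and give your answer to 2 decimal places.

Cumulative frequencies: 11, 23, 43, 55
n = 55; position = n/2 = 27.5.
This falls in the class 4 ≤ t < 6: L = 4, F = 23, f = 20, h = 2.
Median ≈ 4 + ((27.5 − 23) / 20) × 2 = 4.4500

4.45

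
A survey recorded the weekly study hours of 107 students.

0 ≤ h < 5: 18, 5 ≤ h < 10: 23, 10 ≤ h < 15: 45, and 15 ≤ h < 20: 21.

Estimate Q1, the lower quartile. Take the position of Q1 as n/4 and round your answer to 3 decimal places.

Cumulative frequencies: 18, 41, 86, 107
n = 107; position = n/4 = 26.75.
This falls in the class 5 ≤ h < 10: L = 5, F = 18, f = 23, h = 5.
Lower quartile ≈ 5 + ((26.75 − 18) / 23) × 5 = 6.9022

6.902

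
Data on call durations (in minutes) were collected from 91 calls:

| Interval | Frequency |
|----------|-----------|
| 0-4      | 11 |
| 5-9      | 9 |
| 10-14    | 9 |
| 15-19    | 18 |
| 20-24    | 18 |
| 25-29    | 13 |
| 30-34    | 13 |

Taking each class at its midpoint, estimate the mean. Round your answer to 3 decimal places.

Midpoints: 2, 7, 12, 17, 22, 27, 32
Σfm = 11×2 + 9×7 + 9×12 + 18×17 + 18×22 + 13×27 + 13×32 = 1662
n = Σf = 91
Mean = 1662 / 91 = 18.2637

18.264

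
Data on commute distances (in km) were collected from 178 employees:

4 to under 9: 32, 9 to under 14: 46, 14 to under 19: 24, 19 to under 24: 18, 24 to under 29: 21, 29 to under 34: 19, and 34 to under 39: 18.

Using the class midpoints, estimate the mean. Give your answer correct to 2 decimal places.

Midpoints: 6.5, 11.5, 16.5, 21.5, 26.5, 31.5, 36.5
Σfm = 32×6.5 + 46×11.5 + 24×16.5 + 18×21.5 + 21×26.5 + 19×31.5 + 18×36.5 = 3332
n = Σf = 178
Mean = 3332 / 178 = 18.7191

18.72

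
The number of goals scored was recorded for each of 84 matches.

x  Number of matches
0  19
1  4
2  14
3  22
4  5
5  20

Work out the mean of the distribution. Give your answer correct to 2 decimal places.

2.60

Values: 0, 1, 2, 3, 4, 5
Σfx = 19×0 + 4×1 + 14×2 + 22×3 + 5×4 + 20×5 = 218
n = Σf = 84
Mean = 218 / 84 = 2.5952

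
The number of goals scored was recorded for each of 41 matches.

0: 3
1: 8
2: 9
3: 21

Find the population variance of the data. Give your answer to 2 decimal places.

0.97

Values: 0, 1, 2, 3
n = 41, Σfx = 89, mean = 2.1707
Σfx² = 233
Σf(x − x̄)² = Σfx² − (Σfx)²/n = 233 − 89²/41 = 39.8049
Population variance = 39.8049 / 41 = 0.9709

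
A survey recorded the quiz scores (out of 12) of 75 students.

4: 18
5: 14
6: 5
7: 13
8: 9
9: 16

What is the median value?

Cumulative frequencies: 18, 32, 37, 50, 59, 75
n = 75, so the median is the value in position (n+1)/2 = 38.
Position 38 falls at value 7.

7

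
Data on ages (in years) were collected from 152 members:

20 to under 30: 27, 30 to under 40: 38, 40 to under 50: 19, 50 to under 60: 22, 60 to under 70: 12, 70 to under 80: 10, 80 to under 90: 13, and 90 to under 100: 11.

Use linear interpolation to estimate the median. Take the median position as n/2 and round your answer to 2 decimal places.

Cumulative frequencies: 27, 65, 84, 106, 118, 128, 141, 152
n = 152; position = n/2 = 76.
This falls in the class 40 to under 50: L = 40, F = 65, f = 19, h = 10.
Median ≈ 40 + ((76 − 65) / 19) × 10 = 45.7895

45.79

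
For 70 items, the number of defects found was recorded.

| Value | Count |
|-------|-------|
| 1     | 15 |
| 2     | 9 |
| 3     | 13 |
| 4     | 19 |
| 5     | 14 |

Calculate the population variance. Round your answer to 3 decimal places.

Values: 1, 2, 3, 4, 5
n = 70, Σfx = 218, mean = 3.1143
Σfx² = 822
Σf(x − x̄)² = Σfx² − (Σfx)²/n = 822 − 218²/70 = 143.0857
Population variance = 143.0857 / 70 = 2.0441

2.044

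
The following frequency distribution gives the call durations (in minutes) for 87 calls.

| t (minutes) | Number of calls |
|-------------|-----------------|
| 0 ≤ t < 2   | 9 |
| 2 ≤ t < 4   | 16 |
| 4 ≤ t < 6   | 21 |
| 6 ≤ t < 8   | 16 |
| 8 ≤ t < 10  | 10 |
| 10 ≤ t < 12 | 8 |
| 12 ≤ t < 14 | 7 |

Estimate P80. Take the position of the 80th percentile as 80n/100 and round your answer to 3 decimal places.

9.520

Cumulative frequencies: 9, 25, 46, 62, 72, 80, 87
n = 87; position = 80n/100 = 69.6.
This falls in the class 8 ≤ t < 10: L = 8, F = 62, f = 10, h = 2.
80th percentile ≈ 8 + ((69.6 − 62) / 10) × 2 = 9.5200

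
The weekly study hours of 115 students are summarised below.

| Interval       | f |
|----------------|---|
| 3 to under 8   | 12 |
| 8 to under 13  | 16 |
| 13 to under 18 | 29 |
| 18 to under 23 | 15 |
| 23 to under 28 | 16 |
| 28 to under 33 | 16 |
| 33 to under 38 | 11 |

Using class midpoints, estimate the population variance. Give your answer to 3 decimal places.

82.125

Midpoints: 5.5, 10.5, 15.5, 20.5, 25.5, 30.5, 35.5
n = 115, Σfm = 2277.5, mean = 19.8043
Σfm² = 54548.75
Σf(m − x̄)² = Σfm² − (Σfm)²/n = 54548.75 − 2277.5²/115 = 9444.3478
Population variance = 9444.3478 / 115 = 82.1248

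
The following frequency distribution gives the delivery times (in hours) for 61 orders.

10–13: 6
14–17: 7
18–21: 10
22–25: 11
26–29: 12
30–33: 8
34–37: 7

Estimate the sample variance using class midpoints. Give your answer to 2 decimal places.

52.85

Midpoints: 11.5, 15.5, 19.5, 23.5, 27.5, 31.5, 35.5
n = 61, Σfm = 1461.5, mean = 23.9590
Σfm² = 38187.25
Σf(m − x̄)² = Σfm² − (Σfm)²/n = 38187.25 − 1461.5²/61 = 3171.1475
Sample variance = 3171.1475 / 60 = 52.8525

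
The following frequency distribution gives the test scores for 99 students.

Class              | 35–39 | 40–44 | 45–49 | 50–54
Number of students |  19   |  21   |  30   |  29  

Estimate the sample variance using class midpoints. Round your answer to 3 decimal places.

Midpoints: 37, 42, 47, 52
n = 99, Σfm = 4503, mean = 45.4848
Σfm² = 207741
Σf(m − x̄)² = Σfm² − (Σfm)²/n = 207741 − 4503²/99 = 2922.7273
Sample variance = 2922.7273 / 98 = 29.8237

29.824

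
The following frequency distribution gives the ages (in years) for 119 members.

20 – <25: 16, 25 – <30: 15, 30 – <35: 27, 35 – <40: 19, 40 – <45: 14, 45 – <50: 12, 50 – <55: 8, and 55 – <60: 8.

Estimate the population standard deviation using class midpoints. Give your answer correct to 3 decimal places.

10.167

Midpoints: 22.5, 27.5, 32.5, 37.5, 42.5, 47.5, 52.5, 57.5
n = 119, Σfm = 4407.5, mean = 37.0378
Σfm² = 175543.75
Σf(m − x̄)² = Σfm² − (Σfm)²/n = 175543.75 − 4407.5²/119 = 12299.5798
Population variance = 12299.5798 / 119 = 103.3578
Standard deviation = √103.3578 = 10.1665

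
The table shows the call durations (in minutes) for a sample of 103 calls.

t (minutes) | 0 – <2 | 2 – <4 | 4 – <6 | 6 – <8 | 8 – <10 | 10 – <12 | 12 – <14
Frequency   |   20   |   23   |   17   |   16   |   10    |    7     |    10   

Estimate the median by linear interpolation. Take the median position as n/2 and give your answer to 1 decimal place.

Cumulative frequencies: 20, 43, 60, 76, 86, 93, 103
n = 103; position = n/2 = 51.5.
This falls in the class 4 – <6: L = 4, F = 43, f = 17, h = 2.
Median ≈ 4 + ((51.5 − 43) / 17) × 2 = 5.0000

5.0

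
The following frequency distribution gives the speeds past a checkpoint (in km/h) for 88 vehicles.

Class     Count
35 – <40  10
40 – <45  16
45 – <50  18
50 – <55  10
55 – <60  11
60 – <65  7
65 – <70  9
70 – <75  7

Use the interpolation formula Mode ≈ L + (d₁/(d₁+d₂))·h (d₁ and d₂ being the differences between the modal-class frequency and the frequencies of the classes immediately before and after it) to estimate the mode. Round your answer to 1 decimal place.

Modal class: 45 – <50 (highest frequency 18).
d₁ = 18 − 16 = 2, d₂ = 18 − 10 = 8
Mode ≈ 45 + (2/(2+8)) × 5 = 45 + 1.0000 = 46.0000

46.0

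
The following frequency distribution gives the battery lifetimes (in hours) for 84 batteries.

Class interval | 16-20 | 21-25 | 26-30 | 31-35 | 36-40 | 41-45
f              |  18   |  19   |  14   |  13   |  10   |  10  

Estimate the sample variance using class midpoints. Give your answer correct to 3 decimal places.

Midpoints: 18, 23, 28, 33, 38, 43
n = 84, Σfm = 2392, mean = 28.4762
Σfm² = 73946
Σf(m − x̄)² = Σfm² − (Σfm)²/n = 73946 − 2392²/84 = 5830.9524
Sample variance = 5830.9524 / 83 = 70.2524

70.252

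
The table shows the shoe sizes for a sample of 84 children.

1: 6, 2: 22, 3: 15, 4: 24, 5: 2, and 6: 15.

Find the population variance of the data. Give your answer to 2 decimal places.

2.32

Values: 1, 2, 3, 4, 5, 6
n = 84, Σfx = 291, mean = 3.4643
Σfx² = 1203
Σf(x − x̄)² = Σfx² − (Σfx)²/n = 1203 − 291²/84 = 194.8929
Population variance = 194.8929 / 84 = 2.3202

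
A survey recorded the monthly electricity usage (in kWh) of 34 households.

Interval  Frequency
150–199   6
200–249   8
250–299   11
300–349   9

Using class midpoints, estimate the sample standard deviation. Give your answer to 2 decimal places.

Midpoints: 174.5, 224.5, 274.5, 324.5
n = 34, Σfm = 8783, mean = 258.3235
Σfm² = 2362458.5
Σf(m − x̄)² = Σfm² − (Σfm)²/n = 2362458.5 − 8783²/34 = 93602.9412
Sample variance = 93602.9412 / 33 = 2836.4528
Standard deviation = √2836.4528 = 53.2584

53.26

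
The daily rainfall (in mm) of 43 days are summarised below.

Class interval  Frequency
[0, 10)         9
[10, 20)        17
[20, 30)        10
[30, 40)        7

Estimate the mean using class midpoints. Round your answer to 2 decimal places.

18.49

Midpoints: 5, 15, 25, 35
Σfm = 9×5 + 17×15 + 10×25 + 7×35 = 795
n = Σf = 43
Mean = 795 / 43 = 18.4884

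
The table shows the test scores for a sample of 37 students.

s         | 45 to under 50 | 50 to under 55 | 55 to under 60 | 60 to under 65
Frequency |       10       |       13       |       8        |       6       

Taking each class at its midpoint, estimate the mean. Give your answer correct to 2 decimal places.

Midpoints: 47.5, 52.5, 57.5, 62.5
Σfm = 10×47.5 + 13×52.5 + 8×57.5 + 6×62.5 = 1992.5
n = Σf = 37
Mean = 1992.5 / 37 = 53.8514

53.85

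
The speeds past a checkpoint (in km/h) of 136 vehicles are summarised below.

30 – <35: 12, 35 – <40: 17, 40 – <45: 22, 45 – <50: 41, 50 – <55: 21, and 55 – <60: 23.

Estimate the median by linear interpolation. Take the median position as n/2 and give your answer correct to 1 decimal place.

47.1

Cumulative frequencies: 12, 29, 51, 92, 113, 136
n = 136; position = n/2 = 68.
This falls in the class 45 – <50: L = 45, F = 51, f = 41, h = 5.
Median ≈ 45 + ((68 − 51) / 41) × 5 = 47.0732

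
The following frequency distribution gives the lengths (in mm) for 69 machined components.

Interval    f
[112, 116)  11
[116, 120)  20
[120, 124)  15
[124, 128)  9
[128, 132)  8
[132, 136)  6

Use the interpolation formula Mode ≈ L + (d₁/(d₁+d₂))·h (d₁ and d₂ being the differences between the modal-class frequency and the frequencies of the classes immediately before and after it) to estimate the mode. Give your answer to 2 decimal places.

Modal class: [116, 120) (highest frequency 20).
d₁ = 20 − 11 = 9, d₂ = 20 − 15 = 5
Mode ≈ 116 + (9/(9+5)) × 4 = 116 + 2.5714 = 118.5714

118.57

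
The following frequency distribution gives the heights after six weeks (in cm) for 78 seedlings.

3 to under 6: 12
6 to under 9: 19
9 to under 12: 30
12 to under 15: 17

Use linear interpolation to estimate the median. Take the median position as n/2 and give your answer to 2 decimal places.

Cumulative frequencies: 12, 31, 61, 78
n = 78; position = n/2 = 39.
This falls in the class 9 to under 12: L = 9, F = 31, f = 30, h = 3.
Median ≈ 9 + ((39 − 31) / 30) × 3 = 9.8000

9.80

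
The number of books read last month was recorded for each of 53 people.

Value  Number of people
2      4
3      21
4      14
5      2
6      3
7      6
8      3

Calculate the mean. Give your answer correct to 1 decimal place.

Values: 2, 3, 4, 5, 6, 7, 8
Σfx = 4×2 + 21×3 + 14×4 + 2×5 + 3×6 + 6×7 + 3×8 = 221
n = Σf = 53
Mean = 221 / 53 = 4.1698

4.2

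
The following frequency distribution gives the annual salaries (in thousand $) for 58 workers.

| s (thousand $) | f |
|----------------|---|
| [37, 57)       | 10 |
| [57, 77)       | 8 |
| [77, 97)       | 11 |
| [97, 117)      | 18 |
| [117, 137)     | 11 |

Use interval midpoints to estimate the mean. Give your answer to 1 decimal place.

91.1

Midpoints: 47, 67, 87, 107, 127
Σfm = 10×47 + 8×67 + 11×87 + 18×107 + 11×127 = 5286
n = Σf = 58
Mean = 5286 / 58 = 91.1379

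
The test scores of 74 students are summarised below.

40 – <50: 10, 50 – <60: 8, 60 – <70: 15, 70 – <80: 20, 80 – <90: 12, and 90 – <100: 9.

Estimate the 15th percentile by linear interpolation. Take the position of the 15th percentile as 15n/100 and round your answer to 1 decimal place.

51.4

Cumulative frequencies: 10, 18, 33, 53, 65, 74
n = 74; position = 15n/100 = 11.1.
This falls in the class 50 – <60: L = 50, F = 10, f = 8, h = 10.
15th percentile ≈ 50 + ((11.1 − 10) / 8) × 10 = 51.3750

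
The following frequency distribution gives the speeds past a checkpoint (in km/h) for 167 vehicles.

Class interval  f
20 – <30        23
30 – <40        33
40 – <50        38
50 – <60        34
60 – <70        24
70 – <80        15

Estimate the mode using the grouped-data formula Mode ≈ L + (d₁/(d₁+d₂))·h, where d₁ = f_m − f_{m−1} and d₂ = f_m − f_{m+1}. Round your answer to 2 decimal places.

45.56

Modal class: 40 – <50 (highest frequency 38).
d₁ = 38 − 33 = 5, d₂ = 38 − 34 = 4
Mode ≈ 40 + (5/(5+4)) × 10 = 40 + 5.5556 = 45.5556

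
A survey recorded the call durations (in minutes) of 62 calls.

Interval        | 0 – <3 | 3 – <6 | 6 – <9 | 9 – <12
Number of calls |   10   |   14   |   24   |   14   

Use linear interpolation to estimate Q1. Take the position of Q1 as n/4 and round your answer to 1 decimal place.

4.2

Cumulative frequencies: 10, 24, 48, 62
n = 62; position = n/4 = 15.5.
This falls in the class 3 – <6: L = 3, F = 10, f = 14, h = 3.
Lower quartile ≈ 3 + ((15.5 − 10) / 14) × 3 = 4.1786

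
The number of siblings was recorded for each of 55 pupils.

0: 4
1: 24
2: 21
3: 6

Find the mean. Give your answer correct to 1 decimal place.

Values: 0, 1, 2, 3
Σfx = 4×0 + 24×1 + 21×2 + 6×3 = 84
n = Σf = 55
Mean = 84 / 55 = 1.5273

1.5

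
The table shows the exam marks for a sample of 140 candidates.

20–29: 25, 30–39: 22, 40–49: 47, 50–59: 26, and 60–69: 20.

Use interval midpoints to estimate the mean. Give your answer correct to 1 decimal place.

Midpoints: 24.5, 34.5, 44.5, 54.5, 64.5
Σfm = 25×24.5 + 22×34.5 + 47×44.5 + 26×54.5 + 20×64.5 = 6170
n = Σf = 140
Mean = 6170 / 140 = 44.0714

44.1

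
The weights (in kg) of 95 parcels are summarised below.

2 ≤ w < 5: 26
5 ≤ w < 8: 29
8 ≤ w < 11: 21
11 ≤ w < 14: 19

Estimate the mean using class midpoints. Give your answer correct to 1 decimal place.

Midpoints: 3.5, 6.5, 9.5, 12.5
Σfm = 26×3.5 + 29×6.5 + 21×9.5 + 19×12.5 = 716.5
n = Σf = 95
Mean = 716.5 / 95 = 7.5421

7.5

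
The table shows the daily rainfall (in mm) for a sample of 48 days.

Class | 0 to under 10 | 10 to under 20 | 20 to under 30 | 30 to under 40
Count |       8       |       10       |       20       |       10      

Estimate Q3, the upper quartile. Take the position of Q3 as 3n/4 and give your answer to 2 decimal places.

Cumulative frequencies: 8, 18, 38, 48
n = 48; position = 3n/4 = 36.
This falls in the class 20 to under 30: L = 20, F = 18, f = 20, h = 10.
Upper quartile ≈ 20 + ((36 − 18) / 20) × 10 = 29.0000

29.00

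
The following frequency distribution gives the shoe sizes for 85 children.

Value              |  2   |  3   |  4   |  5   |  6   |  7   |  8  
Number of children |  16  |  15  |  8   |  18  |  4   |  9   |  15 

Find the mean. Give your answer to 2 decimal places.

Values: 2, 3, 4, 5, 6, 7, 8
Σfx = 16×2 + 15×3 + 8×4 + 18×5 + 4×6 + 9×7 + 15×8 = 406
n = Σf = 85
Mean = 406 / 85 = 4.7765

4.78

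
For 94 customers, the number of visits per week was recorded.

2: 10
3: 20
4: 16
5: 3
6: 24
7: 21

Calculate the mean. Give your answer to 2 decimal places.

Values: 2, 3, 4, 5, 6, 7
Σfx = 10×2 + 20×3 + 16×4 + 3×5 + 24×6 + 21×7 = 450
n = Σf = 94
Mean = 450 / 94 = 4.7872

4.79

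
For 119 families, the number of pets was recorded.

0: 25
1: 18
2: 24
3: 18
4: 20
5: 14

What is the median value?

Cumulative frequencies: 25, 43, 67, 85, 105, 119
n = 119, so the median is the value in position (n+1)/2 = 60.
Position 60 falls at value 2.

2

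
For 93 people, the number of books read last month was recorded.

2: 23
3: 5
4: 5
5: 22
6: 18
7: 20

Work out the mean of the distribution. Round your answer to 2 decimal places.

Values: 2, 3, 4, 5, 6, 7
Σfx = 23×2 + 5×3 + 5×4 + 22×5 + 18×6 + 20×7 = 439
n = Σf = 93
Mean = 439 / 93 = 4.7204

4.72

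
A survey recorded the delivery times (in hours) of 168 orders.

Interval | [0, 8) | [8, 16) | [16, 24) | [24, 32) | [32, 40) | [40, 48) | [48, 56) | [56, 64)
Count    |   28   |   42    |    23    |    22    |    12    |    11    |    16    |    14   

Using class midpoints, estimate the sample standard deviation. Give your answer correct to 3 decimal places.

18.051

Midpoints: 4, 12, 20, 28, 36, 44, 52, 60
n = 168, Σfm = 4280, mean = 25.4762
Σfm² = 163456
Σf(m − x̄)² = Σfm² − (Σfm)²/n = 163456 − 4280²/168 = 54417.9048
Sample variance = 54417.9048 / 167 = 325.8557
Standard deviation = √325.8557 = 18.0515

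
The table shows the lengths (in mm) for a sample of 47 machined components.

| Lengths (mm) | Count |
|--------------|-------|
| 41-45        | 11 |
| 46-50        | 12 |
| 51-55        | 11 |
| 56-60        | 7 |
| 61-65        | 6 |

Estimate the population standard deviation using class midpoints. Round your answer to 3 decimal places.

6.613

Midpoints: 43, 48, 53, 58, 63
n = 47, Σfm = 2416, mean = 51.4043
Σfm² = 126248
Σf(m − x̄)² = Σfm² − (Σfm)²/n = 126248 − 2416²/47 = 2055.3191
Population variance = 2055.3191 / 47 = 43.7302
Standard deviation = √43.7302 = 6.6129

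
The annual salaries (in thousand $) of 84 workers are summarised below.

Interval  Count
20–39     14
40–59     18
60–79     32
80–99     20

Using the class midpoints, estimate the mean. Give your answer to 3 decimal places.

Midpoints: 29.5, 49.5, 69.5, 89.5
Σfm = 14×29.5 + 18×49.5 + 32×69.5 + 20×89.5 = 5318
n = Σf = 84
Mean = 5318 / 84 = 63.3095

63.310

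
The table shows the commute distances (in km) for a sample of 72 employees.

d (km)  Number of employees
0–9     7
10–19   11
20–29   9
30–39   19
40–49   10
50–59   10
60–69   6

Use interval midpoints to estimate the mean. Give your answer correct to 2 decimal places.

Midpoints: 4.5, 14.5, 24.5, 34.5, 44.5, 54.5, 64.5
Σfm = 7×4.5 + 11×14.5 + 9×24.5 + 19×34.5 + 10×44.5 + 10×54.5 + 6×64.5 = 2444
n = Σf = 72
Mean = 2444 / 72 = 33.9444

33.94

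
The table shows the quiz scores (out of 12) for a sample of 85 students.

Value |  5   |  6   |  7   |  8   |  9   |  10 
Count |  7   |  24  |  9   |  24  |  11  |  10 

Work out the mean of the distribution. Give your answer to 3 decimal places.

7.447

Values: 5, 6, 7, 8, 9, 10
Σfx = 7×5 + 24×6 + 9×7 + 24×8 + 11×9 + 10×10 = 633
n = Σf = 85
Mean = 633 / 85 = 7.4471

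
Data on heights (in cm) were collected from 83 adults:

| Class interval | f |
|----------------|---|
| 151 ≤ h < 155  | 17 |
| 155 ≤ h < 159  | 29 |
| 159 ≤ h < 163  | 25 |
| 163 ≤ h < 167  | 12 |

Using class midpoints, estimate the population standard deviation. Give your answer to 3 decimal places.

3.869

Midpoints: 153, 157, 161, 165
n = 83, Σfm = 13159, mean = 158.5422
Σfm² = 2087499
Σf(m − x̄)² = Σfm² − (Σfm)²/n = 2087499 − 13159²/83 = 1242.6024
Population variance = 1242.6024 / 83 = 14.9711
Standard deviation = √14.9711 = 3.8693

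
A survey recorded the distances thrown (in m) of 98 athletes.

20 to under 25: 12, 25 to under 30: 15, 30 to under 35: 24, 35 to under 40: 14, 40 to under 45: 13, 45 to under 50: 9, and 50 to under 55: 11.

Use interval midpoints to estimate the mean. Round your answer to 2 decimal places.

Midpoints: 22.5, 27.5, 32.5, 37.5, 42.5, 47.5, 52.5
Σfm = 12×22.5 + 15×27.5 + 24×32.5 + 14×37.5 + 13×42.5 + 9×47.5 + 11×52.5 = 3545
n = Σf = 98
Mean = 3545 / 98 = 36.1735

36.17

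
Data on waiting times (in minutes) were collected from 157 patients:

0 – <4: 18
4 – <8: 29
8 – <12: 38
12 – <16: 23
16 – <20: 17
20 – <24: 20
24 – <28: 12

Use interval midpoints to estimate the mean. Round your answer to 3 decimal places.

Midpoints: 2, 6, 10, 14, 18, 22, 26
Σfm = 18×2 + 29×6 + 38×10 + 23×14 + 17×18 + 20×22 + 12×26 = 1970
n = Σf = 157
Mean = 1970 / 157 = 12.5478

12.548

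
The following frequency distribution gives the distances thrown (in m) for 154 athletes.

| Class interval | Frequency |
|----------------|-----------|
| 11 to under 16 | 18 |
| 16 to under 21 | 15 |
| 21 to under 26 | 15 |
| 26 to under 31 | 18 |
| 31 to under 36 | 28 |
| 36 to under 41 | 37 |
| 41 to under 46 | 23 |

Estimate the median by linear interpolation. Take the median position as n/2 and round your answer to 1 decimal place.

Cumulative frequencies: 18, 33, 48, 66, 94, 131, 154
n = 154; position = n/2 = 77.
This falls in the class 31 to under 36: L = 31, F = 66, f = 28, h = 5.
Median ≈ 31 + ((77 − 66) / 28) × 5 = 32.9643

33.0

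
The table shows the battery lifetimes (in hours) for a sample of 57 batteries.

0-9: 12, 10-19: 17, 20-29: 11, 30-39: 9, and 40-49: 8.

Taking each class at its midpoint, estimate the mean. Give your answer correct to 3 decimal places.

Midpoints: 4.5, 14.5, 24.5, 34.5, 44.5
Σfm = 12×4.5 + 17×14.5 + 11×24.5 + 9×34.5 + 8×44.5 = 1236.5
n = Σf = 57
Mean = 1236.5 / 57 = 21.6930

21.693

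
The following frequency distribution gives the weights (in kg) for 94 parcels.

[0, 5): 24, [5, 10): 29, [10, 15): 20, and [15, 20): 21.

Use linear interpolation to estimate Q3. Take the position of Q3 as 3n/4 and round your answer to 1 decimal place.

14.4

Cumulative frequencies: 24, 53, 73, 94
n = 94; position = 3n/4 = 70.5.
This falls in the class [10, 15): L = 10, F = 53, f = 20, h = 5.
Upper quartile ≈ 10 + ((70.5 − 53) / 20) × 5 = 14.3750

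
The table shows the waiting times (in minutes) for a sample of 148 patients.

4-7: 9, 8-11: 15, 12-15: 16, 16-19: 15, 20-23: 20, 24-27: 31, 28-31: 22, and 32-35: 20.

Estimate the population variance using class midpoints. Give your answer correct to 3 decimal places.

Midpoints: 5.5, 9.5, 13.5, 17.5, 21.5, 25.5, 29.5, 33.5
n = 148, Σfm = 3210, mean = 21.6892
Σfm² = 80129
Σf(m − x̄)² = Σfm² − (Σfm)²/n = 80129 − 3210²/148 = 10506.7027
Population variance = 10506.7027 / 148 = 70.9912

70.991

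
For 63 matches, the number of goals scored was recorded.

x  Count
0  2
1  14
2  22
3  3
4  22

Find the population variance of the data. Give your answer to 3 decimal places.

Values: 0, 1, 2, 3, 4
n = 63, Σfx = 155, mean = 2.4603
Σfx² = 481
Σf(x − x̄)² = Σfx² − (Σfx)²/n = 481 − 155²/63 = 99.6508
Population variance = 99.6508 / 63 = 1.5818

1.582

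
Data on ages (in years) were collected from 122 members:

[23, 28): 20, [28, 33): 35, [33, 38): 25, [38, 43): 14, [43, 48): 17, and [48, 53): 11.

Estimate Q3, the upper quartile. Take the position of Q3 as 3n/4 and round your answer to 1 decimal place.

Cumulative frequencies: 20, 55, 80, 94, 111, 122
n = 122; position = 3n/4 = 91.5.
This falls in the class [38, 43): L = 38, F = 80, f = 14, h = 5.
Upper quartile ≈ 38 + ((91.5 − 80) / 14) × 5 = 42.1071

42.1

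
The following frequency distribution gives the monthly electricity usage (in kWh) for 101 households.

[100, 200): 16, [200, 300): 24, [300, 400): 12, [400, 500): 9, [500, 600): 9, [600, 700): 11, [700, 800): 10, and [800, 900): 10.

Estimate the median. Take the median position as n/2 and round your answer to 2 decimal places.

Cumulative frequencies: 16, 40, 52, 61, 70, 81, 91, 101
n = 101; position = n/2 = 50.5.
This falls in the class [300, 400): L = 300, F = 40, f = 12, h = 100.
Median ≈ 300 + ((50.5 − 40) / 12) × 100 = 387.5000

387.50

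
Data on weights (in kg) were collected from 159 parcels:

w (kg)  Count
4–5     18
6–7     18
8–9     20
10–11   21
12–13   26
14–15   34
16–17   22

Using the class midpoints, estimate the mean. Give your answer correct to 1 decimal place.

11.1

Midpoints: 4.5, 6.5, 8.5, 10.5, 12.5, 14.5, 16.5
Σfm = 18×4.5 + 18×6.5 + 20×8.5 + 21×10.5 + 26×12.5 + 34×14.5 + 22×16.5 = 1769.5
n = Σf = 159
Mean = 1769.5 / 159 = 11.1289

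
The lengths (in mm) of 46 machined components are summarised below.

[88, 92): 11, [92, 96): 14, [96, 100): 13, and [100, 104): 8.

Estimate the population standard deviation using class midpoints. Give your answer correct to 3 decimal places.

Midpoints: 90, 94, 98, 102
n = 46, Σfm = 4396, mean = 95.5652
Σfm² = 420888
Σf(m − x̄)² = Σfm² − (Σfm)²/n = 420888 − 4396²/46 = 783.3043
Population variance = 783.3043 / 46 = 17.0284
Standard deviation = √17.0284 = 4.1265

4.127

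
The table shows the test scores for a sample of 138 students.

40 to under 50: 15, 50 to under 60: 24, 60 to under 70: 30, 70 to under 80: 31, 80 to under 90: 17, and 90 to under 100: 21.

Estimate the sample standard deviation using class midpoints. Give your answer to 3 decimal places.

Midpoints: 45, 55, 65, 75, 85, 95
n = 138, Σfm = 9710, mean = 70.3623
Σfm² = 716450
Σf(m − x̄)² = Σfm² − (Σfm)²/n = 716450 − 9710²/138 = 33231.8841
Sample variance = 33231.8841 / 137 = 242.5685
Standard deviation = √242.5685 = 15.5746

15.575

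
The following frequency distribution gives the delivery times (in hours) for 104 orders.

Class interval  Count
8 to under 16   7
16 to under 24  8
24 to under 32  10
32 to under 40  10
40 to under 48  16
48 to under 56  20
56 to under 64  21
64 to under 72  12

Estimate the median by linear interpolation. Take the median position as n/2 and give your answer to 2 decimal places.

Cumulative frequencies: 7, 15, 25, 35, 51, 71, 92, 104
n = 104; position = n/2 = 52.
This falls in the class 48 to under 56: L = 48, F = 51, f = 20, h = 8.
Median ≈ 48 + ((52 − 51) / 20) × 8 = 48.4000

48.40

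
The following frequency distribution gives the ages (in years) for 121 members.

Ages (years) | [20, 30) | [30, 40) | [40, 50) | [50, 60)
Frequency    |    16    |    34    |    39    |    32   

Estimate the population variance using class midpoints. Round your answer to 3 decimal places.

99.542

Midpoints: 25, 35, 45, 55
n = 121, Σfm = 5105, mean = 42.1901
Σfm² = 227425
Σf(m − x̄)² = Σfm² − (Σfm)²/n = 227425 − 5105²/121 = 12044.6281
Population variance = 12044.6281 / 121 = 99.5424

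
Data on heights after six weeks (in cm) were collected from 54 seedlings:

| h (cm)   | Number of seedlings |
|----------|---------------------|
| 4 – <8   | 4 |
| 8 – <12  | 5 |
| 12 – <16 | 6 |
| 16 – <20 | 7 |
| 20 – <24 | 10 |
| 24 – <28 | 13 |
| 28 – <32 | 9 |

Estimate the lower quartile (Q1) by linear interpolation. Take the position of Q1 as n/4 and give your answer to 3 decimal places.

Cumulative frequencies: 4, 9, 15, 22, 32, 45, 54
n = 54; position = n/4 = 13.5.
This falls in the class 12 – <16: L = 12, F = 9, f = 6, h = 4.
Lower quartile ≈ 12 + ((13.5 − 9) / 6) × 4 = 15.0000

15.000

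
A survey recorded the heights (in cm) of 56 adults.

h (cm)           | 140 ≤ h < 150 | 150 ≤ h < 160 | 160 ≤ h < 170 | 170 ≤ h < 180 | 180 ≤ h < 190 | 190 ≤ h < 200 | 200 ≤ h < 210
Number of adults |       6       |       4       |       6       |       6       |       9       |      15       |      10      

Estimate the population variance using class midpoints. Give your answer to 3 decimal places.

Midpoints: 145, 155, 165, 175, 185, 195, 205
n = 56, Σfm = 10170, mean = 181.6071
Σfm² = 1868000
Σf(m − x̄)² = Σfm² − (Σfm)²/n = 1868000 − 10170²/56 = 21055.3571
Population variance = 21055.3571 / 56 = 375.9885

375.989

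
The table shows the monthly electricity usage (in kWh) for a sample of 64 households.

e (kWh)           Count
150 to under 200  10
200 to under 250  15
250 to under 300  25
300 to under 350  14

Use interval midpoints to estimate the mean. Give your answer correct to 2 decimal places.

Midpoints: 175, 225, 275, 325
Σfm = 10×175 + 15×225 + 25×275 + 14×325 = 16550
n = Σf = 64
Mean = 16550 / 64 = 258.5938

258.59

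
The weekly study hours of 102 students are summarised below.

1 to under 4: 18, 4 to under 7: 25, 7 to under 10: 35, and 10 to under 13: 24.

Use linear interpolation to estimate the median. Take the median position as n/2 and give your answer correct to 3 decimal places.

7.686

Cumulative frequencies: 18, 43, 78, 102
n = 102; position = n/2 = 51.
This falls in the class 7 to under 10: L = 7, F = 43, f = 35, h = 3.
Median ≈ 7 + ((51 − 43) / 35) × 3 = 7.6857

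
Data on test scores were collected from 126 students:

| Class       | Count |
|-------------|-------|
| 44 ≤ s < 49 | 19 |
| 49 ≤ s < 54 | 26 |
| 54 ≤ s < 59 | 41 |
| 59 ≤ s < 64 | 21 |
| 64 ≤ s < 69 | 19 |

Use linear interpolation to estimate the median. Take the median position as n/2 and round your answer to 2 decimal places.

Cumulative frequencies: 19, 45, 86, 107, 126
n = 126; position = n/2 = 63.
This falls in the class 54 ≤ s < 59: L = 54, F = 45, f = 41, h = 5.
Median ≈ 54 + ((63 − 45) / 41) × 5 = 56.1951

56.20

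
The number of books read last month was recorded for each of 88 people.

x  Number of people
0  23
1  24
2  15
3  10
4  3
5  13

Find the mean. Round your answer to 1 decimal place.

Values: 0, 1, 2, 3, 4, 5
Σfx = 23×0 + 24×1 + 15×2 + 10×3 + 3×4 + 13×5 = 161
n = Σf = 88
Mean = 161 / 88 = 1.8295

1.8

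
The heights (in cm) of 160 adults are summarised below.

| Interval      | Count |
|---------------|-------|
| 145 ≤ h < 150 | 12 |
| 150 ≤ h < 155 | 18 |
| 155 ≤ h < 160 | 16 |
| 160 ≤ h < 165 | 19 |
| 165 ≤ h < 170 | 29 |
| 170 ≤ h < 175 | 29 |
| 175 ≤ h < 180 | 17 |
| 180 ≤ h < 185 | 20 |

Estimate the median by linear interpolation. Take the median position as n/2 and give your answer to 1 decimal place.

Cumulative frequencies: 12, 30, 46, 65, 94, 123, 140, 160
n = 160; position = n/2 = 80.
This falls in the class 165 ≤ h < 170: L = 165, F = 65, f = 29, h = 5.
Median ≈ 165 + ((80 − 65) / 29) × 5 = 167.5862

167.6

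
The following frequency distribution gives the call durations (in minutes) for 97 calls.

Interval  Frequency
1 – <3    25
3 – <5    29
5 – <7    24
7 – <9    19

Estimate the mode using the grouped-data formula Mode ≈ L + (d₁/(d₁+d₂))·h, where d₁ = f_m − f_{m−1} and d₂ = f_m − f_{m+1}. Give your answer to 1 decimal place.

3.9

Modal class: 3 – <5 (highest frequency 29).
d₁ = 29 − 25 = 4, d₂ = 29 − 24 = 5
Mode ≈ 3 + (4/(4+5)) × 2 = 3 + 0.8889 = 3.8889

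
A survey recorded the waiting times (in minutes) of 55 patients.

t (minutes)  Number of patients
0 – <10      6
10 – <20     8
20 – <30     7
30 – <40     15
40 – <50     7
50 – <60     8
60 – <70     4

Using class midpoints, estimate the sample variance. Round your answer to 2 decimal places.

309.90

Midpoints: 5, 15, 25, 35, 45, 55, 65
n = 55, Σfm = 1865, mean = 33.9091
Σfm² = 79975
Σf(m − x̄)² = Σfm² − (Σfm)²/n = 79975 − 1865²/55 = 16734.5455
Sample variance = 16734.5455 / 54 = 309.8990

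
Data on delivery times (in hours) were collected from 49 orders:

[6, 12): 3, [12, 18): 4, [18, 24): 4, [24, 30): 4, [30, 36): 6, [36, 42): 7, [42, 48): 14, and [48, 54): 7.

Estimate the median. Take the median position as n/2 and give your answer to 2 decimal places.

Cumulative frequencies: 3, 7, 11, 15, 21, 28, 42, 49
n = 49; position = n/2 = 24.5.
This falls in the class [36, 42): L = 36, F = 21, f = 7, h = 6.
Median ≈ 36 + ((24.5 − 21) / 7) × 6 = 39.0000

39.00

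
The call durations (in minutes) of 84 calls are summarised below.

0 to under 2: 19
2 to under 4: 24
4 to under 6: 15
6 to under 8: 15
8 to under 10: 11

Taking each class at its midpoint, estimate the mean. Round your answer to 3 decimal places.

4.405

Midpoints: 1, 3, 5, 7, 9
Σfm = 19×1 + 24×3 + 15×5 + 15×7 + 11×9 = 370
n = Σf = 84
Mean = 370 / 84 = 4.4048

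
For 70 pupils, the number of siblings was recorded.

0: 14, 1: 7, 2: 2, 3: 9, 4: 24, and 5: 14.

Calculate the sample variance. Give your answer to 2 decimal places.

Values: 0, 1, 2, 3, 4, 5
n = 70, Σfx = 204, mean = 2.9143
Σfx² = 830
Σf(x − x̄)² = Σfx² − (Σfx)²/n = 830 − 204²/70 = 235.4857
Sample variance = 235.4857 / 69 = 3.4128

3.41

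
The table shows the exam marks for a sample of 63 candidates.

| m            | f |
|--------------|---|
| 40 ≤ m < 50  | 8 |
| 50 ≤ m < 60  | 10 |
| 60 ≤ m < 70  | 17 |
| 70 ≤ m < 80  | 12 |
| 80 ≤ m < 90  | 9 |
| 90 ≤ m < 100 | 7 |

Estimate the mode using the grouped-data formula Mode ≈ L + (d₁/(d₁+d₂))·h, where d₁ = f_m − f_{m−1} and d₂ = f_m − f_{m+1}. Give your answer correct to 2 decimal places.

65.83

Modal class: 60 ≤ m < 70 (highest frequency 17).
d₁ = 17 − 10 = 7, d₂ = 17 − 12 = 5
Mode ≈ 60 + (7/(7+5)) × 10 = 60 + 5.8333 = 65.8333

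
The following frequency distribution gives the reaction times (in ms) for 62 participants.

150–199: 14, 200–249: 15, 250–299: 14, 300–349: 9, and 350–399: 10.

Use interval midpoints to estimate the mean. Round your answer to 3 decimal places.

Midpoints: 174.5, 224.5, 274.5, 324.5, 374.5
Σfm = 14×174.5 + 15×224.5 + 14×274.5 + 9×324.5 + 10×374.5 = 16319
n = Σf = 62
Mean = 16319 / 62 = 263.2097

263.210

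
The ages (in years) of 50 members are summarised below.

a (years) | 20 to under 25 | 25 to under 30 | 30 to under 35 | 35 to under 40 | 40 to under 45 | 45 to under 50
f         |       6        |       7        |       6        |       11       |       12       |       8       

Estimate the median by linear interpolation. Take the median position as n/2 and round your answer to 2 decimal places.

Cumulative frequencies: 6, 13, 19, 30, 42, 50
n = 50; position = n/2 = 25.
This falls in the class 35 to under 40: L = 35, F = 19, f = 11, h = 5.
Median ≈ 35 + ((25 − 19) / 11) × 5 = 37.7273

37.73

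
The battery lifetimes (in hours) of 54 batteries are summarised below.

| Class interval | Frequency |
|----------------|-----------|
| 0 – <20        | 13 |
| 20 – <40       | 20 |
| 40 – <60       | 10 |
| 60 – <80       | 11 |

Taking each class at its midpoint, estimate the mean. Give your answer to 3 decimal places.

Midpoints: 10, 30, 50, 70
Σfm = 13×10 + 20×30 + 10×50 + 11×70 = 2000
n = Σf = 54
Mean = 2000 / 54 = 37.0370

37.037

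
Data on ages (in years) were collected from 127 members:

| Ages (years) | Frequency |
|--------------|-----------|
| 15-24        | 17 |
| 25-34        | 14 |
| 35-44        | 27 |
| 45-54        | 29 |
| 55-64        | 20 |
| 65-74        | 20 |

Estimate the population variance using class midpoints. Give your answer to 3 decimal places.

Midpoints: 19.5, 29.5, 39.5, 49.5, 59.5, 69.5
n = 127, Σfm = 5826.5, mean = 45.8780
Σfm² = 299241.75
Σf(m − x̄)² = Σfm² − (Σfm)²/n = 299241.75 − 5826.5²/127 = 31933.8583
Population variance = 31933.8583 / 127 = 251.4477

251.448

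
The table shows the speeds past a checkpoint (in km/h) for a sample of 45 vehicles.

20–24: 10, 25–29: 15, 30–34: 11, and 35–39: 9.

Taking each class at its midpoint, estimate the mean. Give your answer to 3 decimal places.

Midpoints: 22, 27, 32, 37
Σfm = 10×22 + 15×27 + 11×32 + 9×37 = 1310
n = Σf = 45
Mean = 1310 / 45 = 29.1111

29.111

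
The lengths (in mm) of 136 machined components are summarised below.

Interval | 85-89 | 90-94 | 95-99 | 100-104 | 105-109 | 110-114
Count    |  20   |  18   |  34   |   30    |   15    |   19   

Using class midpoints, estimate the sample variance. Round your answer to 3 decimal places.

61.742

Midpoints: 87, 92, 97, 102, 107, 112
n = 136, Σfm = 13487, mean = 99.1691
Σfm² = 1345829
Σf(m − x̄)² = Σfm² − (Σfm)²/n = 1345829 − 13487²/136 = 8335.1103
Sample variance = 8335.1103 / 135 = 61.7416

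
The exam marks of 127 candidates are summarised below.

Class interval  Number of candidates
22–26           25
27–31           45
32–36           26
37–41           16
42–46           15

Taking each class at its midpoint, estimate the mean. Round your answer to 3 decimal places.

32.071

Midpoints: 24, 29, 34, 39, 44
Σfm = 25×24 + 45×29 + 26×34 + 16×39 + 15×44 = 4073
n = Σf = 127
Mean = 4073 / 127 = 32.0709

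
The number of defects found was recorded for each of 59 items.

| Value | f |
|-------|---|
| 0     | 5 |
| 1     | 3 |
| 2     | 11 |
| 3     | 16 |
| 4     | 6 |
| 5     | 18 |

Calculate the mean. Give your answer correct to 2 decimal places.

3.17

Values: 0, 1, 2, 3, 4, 5
Σfx = 5×0 + 3×1 + 11×2 + 16×3 + 6×4 + 18×5 = 187
n = Σf = 59
Mean = 187 / 59 = 3.1695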